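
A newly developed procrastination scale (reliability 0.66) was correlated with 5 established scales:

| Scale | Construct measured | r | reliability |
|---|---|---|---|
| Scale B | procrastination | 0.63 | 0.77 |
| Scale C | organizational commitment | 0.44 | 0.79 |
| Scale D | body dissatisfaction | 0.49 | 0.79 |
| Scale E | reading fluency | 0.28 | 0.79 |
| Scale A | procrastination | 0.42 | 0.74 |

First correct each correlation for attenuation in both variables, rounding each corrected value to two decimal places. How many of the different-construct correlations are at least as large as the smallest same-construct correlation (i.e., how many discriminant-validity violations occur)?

2

Disattenuated r (r / √(r_scale · r_new)):
  Scale B (conv): 0.63 / √(0.77·0.66) = 0.88
  Scale C (disc): 0.44 / √(0.79·0.66) = 0.61
  Scale D (disc): 0.49 / √(0.79·0.66) = 0.68
  Scale E (disc): 0.28 / √(0.79·0.66) = 0.39
  Scale A (conv): 0.42 / √(0.74·0.66) = 0.60
Smallest convergent = 0.60. Discriminant values: 0.61, 0.68, 0.39; count ≥ 0.60 → 2.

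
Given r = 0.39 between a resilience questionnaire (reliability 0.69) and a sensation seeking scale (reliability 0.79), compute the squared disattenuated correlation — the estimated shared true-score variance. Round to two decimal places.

0.28

Disattenuated r = 0.39 / √(0.69 × 0.79) = 0.39 / 0.7383 = 0.5282.
Shared true-score variance = 0.5282² = 0.2790 ≈ 0.28.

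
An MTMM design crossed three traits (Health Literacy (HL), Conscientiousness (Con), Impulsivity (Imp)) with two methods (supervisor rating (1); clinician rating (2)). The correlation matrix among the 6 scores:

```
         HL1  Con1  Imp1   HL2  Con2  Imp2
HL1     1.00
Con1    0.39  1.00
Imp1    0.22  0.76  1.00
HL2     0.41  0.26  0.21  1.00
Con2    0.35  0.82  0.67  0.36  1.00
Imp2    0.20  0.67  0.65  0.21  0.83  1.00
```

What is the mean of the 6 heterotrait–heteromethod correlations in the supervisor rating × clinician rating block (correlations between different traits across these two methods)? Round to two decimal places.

0.39

HTHM values (method 1 × method 2): 0.35, 0.20, 0.26, 0.67, 0.21, 0.67; mean = 2.36/6 = 0.39.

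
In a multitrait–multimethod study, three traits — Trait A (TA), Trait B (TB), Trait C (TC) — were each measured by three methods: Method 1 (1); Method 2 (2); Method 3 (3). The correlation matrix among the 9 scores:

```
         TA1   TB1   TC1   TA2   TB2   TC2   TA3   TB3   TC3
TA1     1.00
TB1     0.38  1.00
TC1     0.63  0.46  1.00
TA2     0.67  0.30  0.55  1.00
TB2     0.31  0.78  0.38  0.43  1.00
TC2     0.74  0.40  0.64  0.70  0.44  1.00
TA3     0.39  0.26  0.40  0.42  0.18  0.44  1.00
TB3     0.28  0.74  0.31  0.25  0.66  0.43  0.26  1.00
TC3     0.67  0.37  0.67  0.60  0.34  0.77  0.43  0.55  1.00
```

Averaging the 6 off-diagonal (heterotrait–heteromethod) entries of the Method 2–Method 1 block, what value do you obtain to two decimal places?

HTHM values (method 2 × method 1): 0.30, 0.55, 0.31, 0.38, 0.74, 0.40; mean = 2.68/6 = 0.45.

0.45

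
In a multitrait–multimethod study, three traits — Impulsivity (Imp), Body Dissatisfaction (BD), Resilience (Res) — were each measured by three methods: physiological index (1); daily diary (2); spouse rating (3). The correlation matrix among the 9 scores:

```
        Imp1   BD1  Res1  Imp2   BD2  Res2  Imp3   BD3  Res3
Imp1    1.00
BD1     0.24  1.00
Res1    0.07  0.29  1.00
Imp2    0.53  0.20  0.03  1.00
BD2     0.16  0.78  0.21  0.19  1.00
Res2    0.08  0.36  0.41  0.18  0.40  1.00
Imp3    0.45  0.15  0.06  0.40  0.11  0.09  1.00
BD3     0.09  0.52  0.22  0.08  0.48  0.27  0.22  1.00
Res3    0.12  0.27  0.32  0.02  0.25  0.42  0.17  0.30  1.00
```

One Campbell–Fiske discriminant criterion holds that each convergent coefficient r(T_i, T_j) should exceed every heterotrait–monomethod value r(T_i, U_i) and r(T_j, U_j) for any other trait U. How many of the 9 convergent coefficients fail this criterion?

0

Convergent coefficients and their comparison sets:
Imp (methods 1·2): 0.53 vs {0.24, 0.19, 0.07, 0.18} → pass.
Imp (methods 1·3): 0.45 vs {0.24, 0.22, 0.07, 0.17} → pass.
Imp (methods 2·3): 0.40 vs {0.19, 0.22, 0.18, 0.17} → pass.
BD (methods 1·2): 0.78 vs {0.24, 0.19, 0.29, 0.40} → pass.
BD (methods 1·3): 0.52 vs {0.24, 0.22, 0.29, 0.30} → pass.
BD (methods 2·3): 0.48 vs {0.19, 0.22, 0.40, 0.30} → pass.
Res (methods 1·2): 0.41 vs {0.07, 0.18, 0.29, 0.40} → pass.
Res (methods 1·3): 0.32 vs {0.07, 0.17, 0.29, 0.30} → pass.
Res (methods 2·3): 0.42 vs {0.18, 0.17, 0.40, 0.30} → pass.
0 of 9 fail.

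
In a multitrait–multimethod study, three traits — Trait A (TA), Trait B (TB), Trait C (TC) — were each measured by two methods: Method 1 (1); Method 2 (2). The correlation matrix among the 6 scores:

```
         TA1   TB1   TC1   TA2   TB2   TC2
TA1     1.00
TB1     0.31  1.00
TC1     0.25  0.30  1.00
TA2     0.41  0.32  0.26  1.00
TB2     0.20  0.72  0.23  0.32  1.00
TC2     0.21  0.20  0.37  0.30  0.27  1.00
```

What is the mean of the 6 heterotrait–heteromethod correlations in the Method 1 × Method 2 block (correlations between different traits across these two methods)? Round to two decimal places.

0.24

HTHM values (method 1 × method 2): 0.20, 0.21, 0.32, 0.20, 0.26, 0.23; mean = 1.42/6 = 0.24.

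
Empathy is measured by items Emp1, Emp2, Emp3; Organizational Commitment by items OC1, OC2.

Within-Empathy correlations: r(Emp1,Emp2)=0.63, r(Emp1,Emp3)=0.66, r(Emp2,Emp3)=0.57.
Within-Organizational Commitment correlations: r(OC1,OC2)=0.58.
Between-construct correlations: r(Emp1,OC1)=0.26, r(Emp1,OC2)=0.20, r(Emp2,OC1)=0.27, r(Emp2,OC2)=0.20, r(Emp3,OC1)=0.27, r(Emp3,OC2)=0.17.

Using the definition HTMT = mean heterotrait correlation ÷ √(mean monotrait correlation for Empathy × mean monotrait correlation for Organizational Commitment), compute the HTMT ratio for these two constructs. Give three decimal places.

Mean between = 1.37/6 = 0.2283.
Mean within-Emp = 1.86/3 = 0.6200; mean within-OC = 0.58/1 = 0.5800.
Geometric mean = √(0.6200 × 0.5800) = 0.5997.
HTMT = 0.2283 / 0.5997 = 0.381.

0.381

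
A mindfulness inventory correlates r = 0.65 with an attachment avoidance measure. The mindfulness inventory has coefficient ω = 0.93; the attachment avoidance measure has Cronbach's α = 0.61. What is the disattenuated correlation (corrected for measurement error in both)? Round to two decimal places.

0.86

r_true = r_obs / √(r_xx · r_yy) = 0.65 / √(0.93 × 0.61) = 0.65 / √0.5673 = 0.65 / 0.7532 ≈ 0.86.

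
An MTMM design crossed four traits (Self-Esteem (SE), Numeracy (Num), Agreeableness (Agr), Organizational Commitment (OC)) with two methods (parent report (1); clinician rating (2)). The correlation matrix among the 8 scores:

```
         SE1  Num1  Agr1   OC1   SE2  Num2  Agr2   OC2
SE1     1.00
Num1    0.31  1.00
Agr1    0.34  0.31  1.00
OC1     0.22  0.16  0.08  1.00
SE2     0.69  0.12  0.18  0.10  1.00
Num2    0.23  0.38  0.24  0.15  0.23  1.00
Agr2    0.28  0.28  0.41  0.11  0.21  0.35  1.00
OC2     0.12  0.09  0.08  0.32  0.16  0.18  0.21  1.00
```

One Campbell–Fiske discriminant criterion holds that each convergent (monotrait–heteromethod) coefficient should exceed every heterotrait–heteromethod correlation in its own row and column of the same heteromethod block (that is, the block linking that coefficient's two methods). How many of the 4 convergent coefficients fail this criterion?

Convergent coefficients and their comparison sets:
SE (methods 1·2): 0.69 vs {0.23, 0.12, 0.28, 0.18, 0.12, 0.10} → pass.
Num (methods 1·2): 0.38 vs {0.12, 0.23, 0.28, 0.24, 0.09, 0.15} → pass.
Agr (methods 1·2): 0.41 vs {0.18, 0.28, 0.24, 0.28, 0.08, 0.11} → pass.
OC (methods 1·2): 0.32 vs {0.10, 0.12, 0.15, 0.09, 0.11, 0.08} → pass.
0 of 4 fail.

0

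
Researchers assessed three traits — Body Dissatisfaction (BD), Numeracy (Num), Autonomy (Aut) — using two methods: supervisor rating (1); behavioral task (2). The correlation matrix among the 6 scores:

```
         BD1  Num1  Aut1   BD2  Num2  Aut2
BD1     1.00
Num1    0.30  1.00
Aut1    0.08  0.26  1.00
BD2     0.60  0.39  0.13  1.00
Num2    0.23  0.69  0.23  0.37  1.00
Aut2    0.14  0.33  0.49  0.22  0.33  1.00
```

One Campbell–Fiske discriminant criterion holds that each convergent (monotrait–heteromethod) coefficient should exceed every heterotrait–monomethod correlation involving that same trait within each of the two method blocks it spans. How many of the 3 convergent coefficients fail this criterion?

Checking each validity diagonal entry against its comparison values:
BD (methods 1·2): 0.60 vs {0.30, 0.37, 0.08, 0.22} → pass.
Num (methods 1·2): 0.69 vs {0.30, 0.37, 0.26, 0.33} → pass.
Aut (methods 1·2): 0.49 vs {0.08, 0.22, 0.26, 0.33} → pass.
0 of 3 fail.

0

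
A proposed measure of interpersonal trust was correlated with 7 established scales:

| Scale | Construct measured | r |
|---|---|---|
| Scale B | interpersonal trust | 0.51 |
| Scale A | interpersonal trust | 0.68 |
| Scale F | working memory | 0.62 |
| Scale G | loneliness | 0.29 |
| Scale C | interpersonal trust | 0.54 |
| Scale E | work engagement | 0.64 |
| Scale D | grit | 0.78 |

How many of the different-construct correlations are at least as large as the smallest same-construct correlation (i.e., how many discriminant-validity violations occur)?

Convergent (same construct = interpersonal trust): Scale B, Scale A, Scale C.
Smallest convergent = 0.51. Discriminant values: 0.62, 0.29, 0.64, 0.78; count ≥ 0.51 → 3.

3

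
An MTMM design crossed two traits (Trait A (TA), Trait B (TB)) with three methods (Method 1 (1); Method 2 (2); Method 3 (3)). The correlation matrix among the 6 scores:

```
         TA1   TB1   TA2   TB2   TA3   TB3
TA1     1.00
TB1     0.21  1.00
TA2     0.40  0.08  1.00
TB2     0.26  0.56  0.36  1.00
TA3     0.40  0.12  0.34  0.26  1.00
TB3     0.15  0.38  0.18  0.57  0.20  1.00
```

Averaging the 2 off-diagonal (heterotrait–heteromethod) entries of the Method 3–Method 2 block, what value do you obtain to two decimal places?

0.22

HTHM values (method 3 × method 2): 0.26, 0.18; mean = 0.44/2 = 0.22.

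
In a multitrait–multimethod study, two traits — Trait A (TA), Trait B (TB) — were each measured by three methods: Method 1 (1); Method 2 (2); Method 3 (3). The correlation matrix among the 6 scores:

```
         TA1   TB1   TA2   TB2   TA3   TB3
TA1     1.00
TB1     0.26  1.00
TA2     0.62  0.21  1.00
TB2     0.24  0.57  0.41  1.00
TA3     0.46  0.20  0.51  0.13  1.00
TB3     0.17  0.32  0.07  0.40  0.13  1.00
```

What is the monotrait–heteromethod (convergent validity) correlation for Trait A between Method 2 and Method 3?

0.51

Same trait (TA), different methods: r(TA2, TA3) = 0.51.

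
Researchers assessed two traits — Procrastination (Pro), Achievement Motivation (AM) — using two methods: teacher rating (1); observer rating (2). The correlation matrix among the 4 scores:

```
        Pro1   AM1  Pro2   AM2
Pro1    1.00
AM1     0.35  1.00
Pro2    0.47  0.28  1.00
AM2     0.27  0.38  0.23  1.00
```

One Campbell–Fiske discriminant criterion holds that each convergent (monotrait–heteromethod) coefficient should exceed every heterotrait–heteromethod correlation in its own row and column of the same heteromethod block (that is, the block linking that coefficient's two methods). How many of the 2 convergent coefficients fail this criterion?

0

Checking each validity diagonal entry against its comparison values:
Pro (methods 1·2): 0.47 vs {0.27, 0.28} → pass.
AM (methods 1·2): 0.38 vs {0.28, 0.27} → pass.
0 of 2 fail.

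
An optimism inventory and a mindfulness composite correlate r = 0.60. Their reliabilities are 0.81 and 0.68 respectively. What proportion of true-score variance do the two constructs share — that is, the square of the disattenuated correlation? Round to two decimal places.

0.65

Disattenuated r = 0.60 / √(0.81 × 0.68) = 0.60 / 0.7422 = 0.8084.
Shared true-score variance = 0.8084² = 0.6535 ≈ 0.65.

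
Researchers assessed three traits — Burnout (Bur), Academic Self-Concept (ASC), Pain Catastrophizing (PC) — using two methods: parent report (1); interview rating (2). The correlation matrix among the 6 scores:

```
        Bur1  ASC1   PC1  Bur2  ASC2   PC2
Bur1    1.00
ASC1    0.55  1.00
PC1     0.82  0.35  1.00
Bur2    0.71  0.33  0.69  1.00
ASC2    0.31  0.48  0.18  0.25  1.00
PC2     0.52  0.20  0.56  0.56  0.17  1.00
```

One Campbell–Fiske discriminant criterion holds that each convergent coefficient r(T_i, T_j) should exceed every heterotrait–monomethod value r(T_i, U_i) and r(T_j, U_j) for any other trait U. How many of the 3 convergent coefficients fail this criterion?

Checking each validity diagonal entry against its comparison values:
Bur (methods 1·2): 0.71 vs {0.55, 0.25, 0.82, 0.56} → fail.
ASC (methods 1·2): 0.48 vs {0.55, 0.25, 0.35, 0.17} → fail.
PC (methods 1·2): 0.56 vs {0.82, 0.56, 0.35, 0.17} → fail.
3 of 3 fail.

3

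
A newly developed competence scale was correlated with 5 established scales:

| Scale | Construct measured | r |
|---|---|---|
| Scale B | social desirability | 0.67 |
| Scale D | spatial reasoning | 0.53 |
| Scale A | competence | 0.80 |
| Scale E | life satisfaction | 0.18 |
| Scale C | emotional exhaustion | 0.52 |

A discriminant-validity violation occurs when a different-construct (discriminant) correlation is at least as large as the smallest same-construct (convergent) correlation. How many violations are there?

Convergent (same construct = competence): Scale A.
Smallest convergent = 0.80. Discriminant values: 0.67, 0.53, 0.18, 0.52; count ≥ 0.80 → 0.

0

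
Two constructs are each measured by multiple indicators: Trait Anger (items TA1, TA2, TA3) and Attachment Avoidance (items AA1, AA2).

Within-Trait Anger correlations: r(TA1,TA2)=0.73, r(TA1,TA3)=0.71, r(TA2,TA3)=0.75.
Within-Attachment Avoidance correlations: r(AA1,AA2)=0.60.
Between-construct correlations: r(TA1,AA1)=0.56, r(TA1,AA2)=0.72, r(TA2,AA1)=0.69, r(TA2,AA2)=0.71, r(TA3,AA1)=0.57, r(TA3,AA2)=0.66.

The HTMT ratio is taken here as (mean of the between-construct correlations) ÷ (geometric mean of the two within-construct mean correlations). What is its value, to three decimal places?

Mean heterotrait r = 3.91/6 = 0.6517.
Mean within-TA = 2.19/3 = 0.7300; mean within-AA = 0.60/1 = 0.6000.
Geometric mean = √(0.7300 × 0.6000) = 0.6618.
HTMT = 0.6517 / 0.6618 = 0.985.

0.985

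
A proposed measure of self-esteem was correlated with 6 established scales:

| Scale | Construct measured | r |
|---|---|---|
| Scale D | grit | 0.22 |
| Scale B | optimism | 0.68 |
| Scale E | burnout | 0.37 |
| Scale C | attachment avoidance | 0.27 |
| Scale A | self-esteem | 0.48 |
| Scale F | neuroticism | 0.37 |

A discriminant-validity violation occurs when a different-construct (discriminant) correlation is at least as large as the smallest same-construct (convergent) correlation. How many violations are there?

Convergent (same construct = self-esteem): Scale A.
Smallest convergent = 0.48. Discriminant values: 0.22, 0.68, 0.37, 0.27, 0.37; count ≥ 0.48 → 1.

1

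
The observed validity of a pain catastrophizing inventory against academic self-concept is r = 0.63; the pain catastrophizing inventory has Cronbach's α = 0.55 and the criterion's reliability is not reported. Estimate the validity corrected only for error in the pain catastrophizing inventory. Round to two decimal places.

Single correction: r_c = r_obs / √r_xx = 0.63 / √0.55 = 0.63 / 0.7416 ≈ 0.85.

0.85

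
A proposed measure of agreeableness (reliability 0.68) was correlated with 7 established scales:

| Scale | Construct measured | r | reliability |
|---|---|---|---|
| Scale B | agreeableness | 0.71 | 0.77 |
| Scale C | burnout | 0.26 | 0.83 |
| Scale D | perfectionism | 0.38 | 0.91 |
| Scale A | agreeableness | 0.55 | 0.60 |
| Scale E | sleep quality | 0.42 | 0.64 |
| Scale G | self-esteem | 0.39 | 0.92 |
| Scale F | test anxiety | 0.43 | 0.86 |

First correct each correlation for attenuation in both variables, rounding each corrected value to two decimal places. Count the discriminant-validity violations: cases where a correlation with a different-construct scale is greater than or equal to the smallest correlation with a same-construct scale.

0

Disattenuated r (r / √(r_scale · r_new)):
  Scale B (conv): 0.71 / √(0.77·0.68) = 0.98
  Scale C (disc): 0.26 / √(0.83·0.68) = 0.35
  Scale D (disc): 0.38 / √(0.91·0.68) = 0.48
  Scale A (conv): 0.55 / √(0.60·0.68) = 0.86
  Scale E (disc): 0.42 / √(0.64·0.68) = 0.64
  Scale G (disc): 0.39 / √(0.92·0.68) = 0.49
  Scale F (disc): 0.43 / √(0.86·0.68) = 0.56
Smallest convergent = 0.86. Discriminant values: 0.35, 0.48, 0.64, 0.49, 0.56; count ≥ 0.86 → 0.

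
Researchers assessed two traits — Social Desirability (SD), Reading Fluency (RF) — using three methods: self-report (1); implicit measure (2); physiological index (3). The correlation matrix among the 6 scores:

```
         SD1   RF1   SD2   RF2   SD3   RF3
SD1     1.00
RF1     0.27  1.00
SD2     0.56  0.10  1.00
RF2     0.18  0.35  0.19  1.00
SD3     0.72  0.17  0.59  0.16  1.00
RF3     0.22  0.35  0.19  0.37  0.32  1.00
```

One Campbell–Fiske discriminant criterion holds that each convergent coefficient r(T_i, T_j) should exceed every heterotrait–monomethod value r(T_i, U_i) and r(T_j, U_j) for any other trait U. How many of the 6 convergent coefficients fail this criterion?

Checking each validity diagonal entry against its comparison values:
SD (methods 1·2): 0.56 vs {0.27, 0.19} → pass.
SD (methods 1·3): 0.72 vs {0.27, 0.32} → pass.
SD (methods 2·3): 0.59 vs {0.19, 0.32} → pass.
RF (methods 1·2): 0.35 vs {0.27, 0.19} → pass.
RF (methods 1·3): 0.35 vs {0.27, 0.32} → pass.
RF (methods 2·3): 0.37 vs {0.19, 0.32} → pass.
0 of 6 fail.

0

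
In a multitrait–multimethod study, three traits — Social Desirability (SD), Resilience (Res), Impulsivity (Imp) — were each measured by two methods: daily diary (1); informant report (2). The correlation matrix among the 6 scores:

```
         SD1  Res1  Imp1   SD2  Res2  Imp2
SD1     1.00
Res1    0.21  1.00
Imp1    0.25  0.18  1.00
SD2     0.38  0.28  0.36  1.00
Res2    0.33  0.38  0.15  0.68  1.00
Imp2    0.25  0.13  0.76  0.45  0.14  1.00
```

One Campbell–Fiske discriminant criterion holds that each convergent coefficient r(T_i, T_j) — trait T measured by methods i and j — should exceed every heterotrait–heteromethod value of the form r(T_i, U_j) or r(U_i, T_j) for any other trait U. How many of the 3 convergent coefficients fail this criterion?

Checking each validity diagonal entry against its comparison values:
SD (methods 1·2): 0.38 vs {0.33, 0.28, 0.25, 0.36} → pass.
Res (methods 1·2): 0.38 vs {0.28, 0.33, 0.13, 0.15} → pass.
Imp (methods 1·2): 0.76 vs {0.36, 0.25, 0.15, 0.13} → pass.
0 of 3 fail.

0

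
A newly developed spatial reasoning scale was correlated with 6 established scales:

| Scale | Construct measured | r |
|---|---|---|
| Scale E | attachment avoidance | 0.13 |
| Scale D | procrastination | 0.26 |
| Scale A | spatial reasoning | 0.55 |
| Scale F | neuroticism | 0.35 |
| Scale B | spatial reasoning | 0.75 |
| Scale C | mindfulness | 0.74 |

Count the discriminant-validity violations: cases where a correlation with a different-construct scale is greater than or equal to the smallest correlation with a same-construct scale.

Convergent (same construct = spatial reasoning): Scale A, Scale B.
Smallest convergent = 0.55. Discriminant values: 0.13, 0.26, 0.35, 0.74; count ≥ 0.55 → 1.

1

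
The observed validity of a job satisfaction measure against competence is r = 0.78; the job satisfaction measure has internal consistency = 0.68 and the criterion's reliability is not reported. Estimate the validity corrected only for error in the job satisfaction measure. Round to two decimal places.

Single correction: r_c = r_obs / √r_xx = 0.78 / √0.68 = 0.78 / 0.8246 ≈ 0.95.

0.95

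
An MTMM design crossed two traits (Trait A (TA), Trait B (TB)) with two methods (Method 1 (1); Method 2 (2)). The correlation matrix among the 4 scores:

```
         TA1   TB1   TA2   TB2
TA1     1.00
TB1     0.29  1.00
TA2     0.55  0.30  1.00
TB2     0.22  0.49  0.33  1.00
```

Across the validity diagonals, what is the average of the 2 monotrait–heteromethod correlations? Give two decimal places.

Convergent values: 0.55, 0.49; mean = 1.04/2 = 0.52.

0.52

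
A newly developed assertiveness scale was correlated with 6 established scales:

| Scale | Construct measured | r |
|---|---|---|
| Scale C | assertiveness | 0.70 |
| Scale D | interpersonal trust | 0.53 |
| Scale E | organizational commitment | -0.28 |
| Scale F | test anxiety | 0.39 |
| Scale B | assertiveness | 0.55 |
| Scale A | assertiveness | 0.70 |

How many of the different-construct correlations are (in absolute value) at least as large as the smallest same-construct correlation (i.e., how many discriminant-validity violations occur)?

Convergent (same construct = assertiveness): Scale C, Scale B, Scale A.
Smallest convergent = 0.55. Discriminant |r|: 0.53, 0.28, 0.39; count ≥ 0.55 → 0.

0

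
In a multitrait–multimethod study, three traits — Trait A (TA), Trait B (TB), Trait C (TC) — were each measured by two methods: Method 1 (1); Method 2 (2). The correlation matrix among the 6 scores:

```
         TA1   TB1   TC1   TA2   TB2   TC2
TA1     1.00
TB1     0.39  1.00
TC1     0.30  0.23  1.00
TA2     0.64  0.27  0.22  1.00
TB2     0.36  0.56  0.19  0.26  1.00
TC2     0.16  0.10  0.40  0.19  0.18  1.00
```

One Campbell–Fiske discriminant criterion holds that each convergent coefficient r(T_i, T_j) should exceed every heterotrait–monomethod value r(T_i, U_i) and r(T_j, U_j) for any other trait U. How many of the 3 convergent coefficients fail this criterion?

Convergent coefficients and their comparison sets:
TA (methods 1·2): 0.64 vs {0.39, 0.26, 0.30, 0.19} → pass.
TB (methods 1·2): 0.56 vs {0.39, 0.26, 0.23, 0.18} → pass.
TC (methods 1·2): 0.40 vs {0.30, 0.19, 0.23, 0.18} → pass.
0 of 3 fail.

0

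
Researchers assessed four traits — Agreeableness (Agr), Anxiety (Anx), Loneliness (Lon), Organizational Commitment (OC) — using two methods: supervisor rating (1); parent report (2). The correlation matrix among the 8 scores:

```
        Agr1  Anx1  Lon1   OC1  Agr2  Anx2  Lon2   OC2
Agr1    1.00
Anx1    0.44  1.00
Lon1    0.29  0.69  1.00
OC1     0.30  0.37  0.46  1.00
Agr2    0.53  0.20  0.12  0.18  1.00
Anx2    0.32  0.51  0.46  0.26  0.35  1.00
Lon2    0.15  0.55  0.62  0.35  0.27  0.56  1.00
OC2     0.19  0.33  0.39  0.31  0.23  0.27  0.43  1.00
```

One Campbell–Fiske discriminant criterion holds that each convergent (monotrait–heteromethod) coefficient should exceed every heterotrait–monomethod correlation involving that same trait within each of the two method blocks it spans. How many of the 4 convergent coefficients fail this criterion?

Each convergent coefficient versus the relevant comparison correlations:
Agr (methods 1·2): 0.53 vs {0.44, 0.35, 0.29, 0.27, 0.30, 0.23} → pass.
Anx (methods 1·2): 0.51 vs {0.44, 0.35, 0.69, 0.56, 0.37, 0.27} → fail.
Lon (methods 1·2): 0.62 vs {0.29, 0.27, 0.69, 0.56, 0.46, 0.43} → fail.
OC (methods 1·2): 0.31 vs {0.30, 0.23, 0.37, 0.27, 0.46, 0.43} → fail.
3 of 4 fail.

3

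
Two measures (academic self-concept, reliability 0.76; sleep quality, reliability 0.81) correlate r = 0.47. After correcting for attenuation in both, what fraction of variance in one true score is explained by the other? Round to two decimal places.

0.36

Disattenuated r = 0.47 / √(0.76 × 0.81) = 0.47 / 0.7846 = 0.5990.
Shared true-score variance = 0.5990² = 0.3588 ≈ 0.36.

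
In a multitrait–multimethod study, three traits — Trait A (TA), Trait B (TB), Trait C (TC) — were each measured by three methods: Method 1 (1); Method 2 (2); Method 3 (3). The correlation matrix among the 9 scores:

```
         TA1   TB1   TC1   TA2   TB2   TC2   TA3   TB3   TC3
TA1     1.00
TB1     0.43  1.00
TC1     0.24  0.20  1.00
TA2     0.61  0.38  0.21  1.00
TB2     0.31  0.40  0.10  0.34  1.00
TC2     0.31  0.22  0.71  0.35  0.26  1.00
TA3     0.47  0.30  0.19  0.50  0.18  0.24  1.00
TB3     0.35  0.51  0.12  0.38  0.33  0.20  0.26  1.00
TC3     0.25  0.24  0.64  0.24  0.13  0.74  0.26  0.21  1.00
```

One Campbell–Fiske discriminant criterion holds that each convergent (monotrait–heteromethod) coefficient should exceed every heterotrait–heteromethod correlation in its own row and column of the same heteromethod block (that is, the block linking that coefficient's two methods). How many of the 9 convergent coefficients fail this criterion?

1

Checking each validity diagonal entry against its comparison values:
TA (methods 1·2): 0.61 vs {0.31, 0.38, 0.31, 0.21} → pass.
TA (methods 1·3): 0.47 vs {0.35, 0.30, 0.25, 0.19} → pass.
TA (methods 2·3): 0.50 vs {0.38, 0.18, 0.24, 0.24} → pass.
TB (methods 1·2): 0.40 vs {0.38, 0.31, 0.22, 0.10} → pass.
TB (methods 1·3): 0.51 vs {0.30, 0.35, 0.24, 0.12} → pass.
TB (methods 2·3): 0.33 vs {0.18, 0.38, 0.13, 0.20} → fail.
TC (methods 1·2): 0.71 vs {0.21, 0.31, 0.10, 0.22} → pass.
TC (methods 1·3): 0.64 vs {0.19, 0.25, 0.12, 0.24} → pass.
TC (methods 2·3): 0.74 vs {0.24, 0.24, 0.20, 0.13} → pass.
1 of 9 fail.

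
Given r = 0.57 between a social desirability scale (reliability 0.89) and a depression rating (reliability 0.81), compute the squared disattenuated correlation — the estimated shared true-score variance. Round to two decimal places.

0.45

Disattenuated r = 0.57 / √(0.89 × 0.81) = 0.57 / 0.8491 = 0.6713.
Shared true-score variance = 0.6713² = 0.4506 ≈ 0.45.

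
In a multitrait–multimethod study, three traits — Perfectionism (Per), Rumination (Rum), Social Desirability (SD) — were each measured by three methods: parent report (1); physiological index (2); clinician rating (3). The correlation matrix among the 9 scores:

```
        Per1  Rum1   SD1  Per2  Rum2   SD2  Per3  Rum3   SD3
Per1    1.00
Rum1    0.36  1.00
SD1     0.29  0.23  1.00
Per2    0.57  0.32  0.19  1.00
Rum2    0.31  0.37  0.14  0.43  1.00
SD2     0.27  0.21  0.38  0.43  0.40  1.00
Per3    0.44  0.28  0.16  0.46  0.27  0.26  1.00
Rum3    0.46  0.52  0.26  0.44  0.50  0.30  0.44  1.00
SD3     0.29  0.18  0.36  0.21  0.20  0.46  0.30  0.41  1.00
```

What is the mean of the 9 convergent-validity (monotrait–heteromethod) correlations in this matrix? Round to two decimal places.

Convergent values: 0.57, 0.44, 0.46, 0.37, 0.52, 0.50, 0.38, 0.36, 0.46; mean = 4.06/9 = 0.45.

0.45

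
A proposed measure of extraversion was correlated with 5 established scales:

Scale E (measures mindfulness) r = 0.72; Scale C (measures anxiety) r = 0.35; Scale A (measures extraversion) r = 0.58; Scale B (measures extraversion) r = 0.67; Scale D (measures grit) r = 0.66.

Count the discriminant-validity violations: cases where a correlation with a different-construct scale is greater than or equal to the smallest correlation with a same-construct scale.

2

Convergent (same construct = extraversion): Scale A, Scale B.
Smallest convergent = 0.58. Discriminant values: 0.72, 0.35, 0.66; count ≥ 0.58 → 2.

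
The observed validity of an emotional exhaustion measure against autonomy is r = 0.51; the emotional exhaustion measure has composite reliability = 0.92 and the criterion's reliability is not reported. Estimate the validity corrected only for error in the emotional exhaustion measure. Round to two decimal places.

Single correction: r_c = r_obs / √r_xx = 0.51 / √0.92 = 0.51 / 0.9592 ≈ 0.53.

0.53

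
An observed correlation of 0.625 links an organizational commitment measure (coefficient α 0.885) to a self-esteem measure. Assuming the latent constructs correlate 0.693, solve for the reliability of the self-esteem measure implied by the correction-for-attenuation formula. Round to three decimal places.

0.919

r_true = r_obs / √(r_xx · r_yy) ⇒ 0.693 = 0.625 / √(0.885 · r_yy).
√(0.885 · r_yy) = 0.625 / 0.693 = 0.9019; 0.885 · r_yy = 0.8134; r_yy = 0.8134 / 0.885 ≈ 0.919.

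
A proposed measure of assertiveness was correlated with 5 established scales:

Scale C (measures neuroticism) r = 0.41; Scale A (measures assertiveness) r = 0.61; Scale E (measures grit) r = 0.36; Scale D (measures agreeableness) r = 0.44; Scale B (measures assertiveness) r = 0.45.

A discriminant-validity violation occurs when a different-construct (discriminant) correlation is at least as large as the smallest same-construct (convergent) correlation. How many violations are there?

0

Convergent (same construct = assertiveness): Scale A, Scale B.
Smallest convergent = 0.45. Discriminant values: 0.41, 0.36, 0.44; count ≥ 0.45 → 0.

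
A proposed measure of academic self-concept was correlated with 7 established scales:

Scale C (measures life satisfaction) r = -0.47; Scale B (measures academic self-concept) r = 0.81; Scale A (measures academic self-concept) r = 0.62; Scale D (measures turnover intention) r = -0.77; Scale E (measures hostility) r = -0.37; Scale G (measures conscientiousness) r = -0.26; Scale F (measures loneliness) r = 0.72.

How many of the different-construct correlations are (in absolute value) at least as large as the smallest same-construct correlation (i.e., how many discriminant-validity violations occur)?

Convergent (same construct = academic self-concept): Scale B, Scale A.
Smallest convergent = 0.62. Discriminant |r|: 0.47, 0.77, 0.37, 0.26, 0.72; count ≥ 0.62 → 2.

2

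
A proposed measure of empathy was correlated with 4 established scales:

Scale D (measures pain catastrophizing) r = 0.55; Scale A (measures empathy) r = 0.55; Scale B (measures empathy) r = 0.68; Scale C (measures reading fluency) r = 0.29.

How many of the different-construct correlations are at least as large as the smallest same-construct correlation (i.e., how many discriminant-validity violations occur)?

1

Convergent (same construct = empathy): Scale A, Scale B.
Smallest convergent = 0.55. Discriminant values: 0.55, 0.29; count ≥ 0.55 → 1.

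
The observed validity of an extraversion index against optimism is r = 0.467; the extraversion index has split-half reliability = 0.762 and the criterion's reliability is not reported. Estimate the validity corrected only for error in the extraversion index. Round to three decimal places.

0.535

Single correction: r_c = r_obs / √r_xx = 0.467 / √0.762 = 0.467 / 0.8729 ≈ 0.535.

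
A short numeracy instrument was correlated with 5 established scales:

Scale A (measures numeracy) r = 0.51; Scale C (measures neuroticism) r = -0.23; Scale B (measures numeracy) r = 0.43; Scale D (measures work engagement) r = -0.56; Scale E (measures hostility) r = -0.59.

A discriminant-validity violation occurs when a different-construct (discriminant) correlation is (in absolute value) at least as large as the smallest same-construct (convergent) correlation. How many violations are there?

Convergent (same construct = numeracy): Scale A, Scale B.
Smallest convergent = 0.43. Discriminant |r|: 0.23, 0.56, 0.59; count ≥ 0.43 → 2.

2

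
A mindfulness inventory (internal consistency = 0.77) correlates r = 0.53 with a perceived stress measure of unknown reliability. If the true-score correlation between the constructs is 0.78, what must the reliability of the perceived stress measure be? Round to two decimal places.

r_true = r_obs / √(r_xx · r_yy) ⇒ 0.78 = 0.53 / √(0.77 · r_yy).
√(0.77 · r_yy) = 0.53 / 0.78 = 0.6795; 0.77 · r_yy = 0.4617; r_yy = 0.4617 / 0.77 ≈ 0.60.

0.60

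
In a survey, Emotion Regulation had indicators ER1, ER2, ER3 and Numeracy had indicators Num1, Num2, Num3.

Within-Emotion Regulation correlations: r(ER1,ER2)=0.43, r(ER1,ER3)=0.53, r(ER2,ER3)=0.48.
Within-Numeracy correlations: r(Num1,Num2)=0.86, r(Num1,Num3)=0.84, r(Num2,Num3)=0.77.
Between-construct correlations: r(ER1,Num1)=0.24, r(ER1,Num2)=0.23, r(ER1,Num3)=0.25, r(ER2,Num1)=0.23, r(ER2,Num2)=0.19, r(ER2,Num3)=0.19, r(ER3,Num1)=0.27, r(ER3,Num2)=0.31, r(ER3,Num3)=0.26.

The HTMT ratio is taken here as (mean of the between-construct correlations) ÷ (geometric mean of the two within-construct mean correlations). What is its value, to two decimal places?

0.38

Mean between = 2.17/9 = 0.2411.
Mean within-ER = 1.44/3 = 0.4800; mean within-Num = 2.47/3 = 0.8233.
Geometric mean = √(0.4800 × 0.8233) = 0.6286.
HTMT = 0.2411 / 0.6286 = 0.38.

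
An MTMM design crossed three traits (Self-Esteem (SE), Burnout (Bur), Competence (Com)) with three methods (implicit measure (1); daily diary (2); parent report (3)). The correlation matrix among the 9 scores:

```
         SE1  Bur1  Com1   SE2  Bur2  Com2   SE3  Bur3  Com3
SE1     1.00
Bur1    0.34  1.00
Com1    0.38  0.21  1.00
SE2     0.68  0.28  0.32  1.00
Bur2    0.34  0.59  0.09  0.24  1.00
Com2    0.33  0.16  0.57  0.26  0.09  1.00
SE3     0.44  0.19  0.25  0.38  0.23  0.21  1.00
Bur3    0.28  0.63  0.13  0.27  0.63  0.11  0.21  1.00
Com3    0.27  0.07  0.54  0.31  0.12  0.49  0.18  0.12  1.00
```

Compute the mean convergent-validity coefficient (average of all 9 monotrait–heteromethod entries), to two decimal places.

Convergent values: 0.68, 0.44, 0.38, 0.59, 0.63, 0.63, 0.57, 0.54, 0.49; mean = 4.95/9 = 0.55.

0.55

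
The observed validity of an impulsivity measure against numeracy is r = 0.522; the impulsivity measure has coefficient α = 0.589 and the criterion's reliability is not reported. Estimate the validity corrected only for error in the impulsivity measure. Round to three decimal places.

Single correction: r_c = r_obs / √r_xx = 0.522 / √0.589 = 0.522 / 0.7675 ≈ 0.680.

0.680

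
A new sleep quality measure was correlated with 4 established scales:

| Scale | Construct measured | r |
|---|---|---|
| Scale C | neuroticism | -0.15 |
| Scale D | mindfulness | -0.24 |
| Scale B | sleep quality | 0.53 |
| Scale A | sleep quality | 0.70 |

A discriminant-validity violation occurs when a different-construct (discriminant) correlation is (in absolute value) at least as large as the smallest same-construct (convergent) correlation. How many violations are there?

Convergent (same construct = sleep quality): Scale B, Scale A.
Smallest convergent = 0.53. Discriminant |r|: 0.15, 0.24; count ≥ 0.53 → 0.

0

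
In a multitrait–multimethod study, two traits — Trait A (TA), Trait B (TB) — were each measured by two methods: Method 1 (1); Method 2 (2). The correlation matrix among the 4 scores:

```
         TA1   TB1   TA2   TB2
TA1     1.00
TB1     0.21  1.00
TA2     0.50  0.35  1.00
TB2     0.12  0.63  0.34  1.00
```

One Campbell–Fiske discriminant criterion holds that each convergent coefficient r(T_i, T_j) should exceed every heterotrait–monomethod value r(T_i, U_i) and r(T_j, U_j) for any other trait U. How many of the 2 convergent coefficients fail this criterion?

0

Checking each validity diagonal entry against its comparison values:
TA (methods 1·2): 0.50 vs {0.21, 0.34} → pass.
TB (methods 1·2): 0.63 vs {0.21, 0.34} → pass.
0 of 2 fail.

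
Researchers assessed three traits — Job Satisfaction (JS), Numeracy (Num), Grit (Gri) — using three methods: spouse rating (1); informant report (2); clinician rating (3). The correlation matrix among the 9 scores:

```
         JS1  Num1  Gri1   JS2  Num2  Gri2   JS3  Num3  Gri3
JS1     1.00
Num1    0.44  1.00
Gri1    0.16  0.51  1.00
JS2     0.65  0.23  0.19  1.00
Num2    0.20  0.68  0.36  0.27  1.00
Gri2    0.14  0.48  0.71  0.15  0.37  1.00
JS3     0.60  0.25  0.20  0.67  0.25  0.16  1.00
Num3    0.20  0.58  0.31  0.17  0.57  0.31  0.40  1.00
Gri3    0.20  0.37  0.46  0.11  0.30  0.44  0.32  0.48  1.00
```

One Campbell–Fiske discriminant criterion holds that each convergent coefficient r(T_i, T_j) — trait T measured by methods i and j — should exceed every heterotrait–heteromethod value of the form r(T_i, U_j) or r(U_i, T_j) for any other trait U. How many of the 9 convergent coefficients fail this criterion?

Checking each validity diagonal entry against its comparison values:
JS (methods 1·2): 0.65 vs {0.20, 0.23, 0.14, 0.19} → pass.
JS (methods 1·3): 0.60 vs {0.20, 0.25, 0.20, 0.20} → pass.
JS (methods 2·3): 0.67 vs {0.17, 0.25, 0.11, 0.16} → pass.
Num (methods 1·2): 0.68 vs {0.23, 0.20, 0.48, 0.36} → pass.
Num (methods 1·3): 0.58 vs {0.25, 0.20, 0.37, 0.31} → pass.
Num (methods 2·3): 0.57 vs {0.25, 0.17, 0.30, 0.31} → pass.
Gri (methods 1·2): 0.71 vs {0.19, 0.14, 0.36, 0.48} → pass.
Gri (methods 1·3): 0.46 vs {0.20, 0.20, 0.31, 0.37} → pass.
Gri (methods 2·3): 0.44 vs {0.16, 0.11, 0.31, 0.30} → pass.
0 of 9 fail.

0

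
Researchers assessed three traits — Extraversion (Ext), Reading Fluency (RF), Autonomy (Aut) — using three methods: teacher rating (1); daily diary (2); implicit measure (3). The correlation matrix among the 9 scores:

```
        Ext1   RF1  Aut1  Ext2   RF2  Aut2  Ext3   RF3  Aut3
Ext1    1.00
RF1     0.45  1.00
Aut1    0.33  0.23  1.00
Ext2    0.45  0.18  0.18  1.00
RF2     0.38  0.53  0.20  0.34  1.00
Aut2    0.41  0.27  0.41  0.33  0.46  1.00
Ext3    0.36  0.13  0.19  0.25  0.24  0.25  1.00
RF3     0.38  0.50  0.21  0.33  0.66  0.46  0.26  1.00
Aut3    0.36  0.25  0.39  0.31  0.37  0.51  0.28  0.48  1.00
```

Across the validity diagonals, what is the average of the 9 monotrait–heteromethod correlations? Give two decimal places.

0.45

Convergent values: 0.45, 0.36, 0.25, 0.53, 0.50, 0.66, 0.41, 0.39, 0.51; mean = 4.06/9 = 0.45.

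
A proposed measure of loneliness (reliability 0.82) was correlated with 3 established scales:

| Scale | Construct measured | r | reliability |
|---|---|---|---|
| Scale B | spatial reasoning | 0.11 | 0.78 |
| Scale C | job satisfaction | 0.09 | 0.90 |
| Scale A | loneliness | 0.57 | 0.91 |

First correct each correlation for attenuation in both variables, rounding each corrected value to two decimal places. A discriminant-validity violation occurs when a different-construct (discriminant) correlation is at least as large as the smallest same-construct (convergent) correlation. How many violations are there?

Disattenuated r (r / √(r_scale · r_new)):
  Scale B (disc): 0.11 / √(0.78·0.82) = 0.14
  Scale C (disc): 0.09 / √(0.90·0.82) = 0.10
  Scale A (conv): 0.57 / √(0.91·0.82) = 0.66
Smallest convergent = 0.66. Discriminant values: 0.14, 0.10; count ≥ 0.66 → 0.

0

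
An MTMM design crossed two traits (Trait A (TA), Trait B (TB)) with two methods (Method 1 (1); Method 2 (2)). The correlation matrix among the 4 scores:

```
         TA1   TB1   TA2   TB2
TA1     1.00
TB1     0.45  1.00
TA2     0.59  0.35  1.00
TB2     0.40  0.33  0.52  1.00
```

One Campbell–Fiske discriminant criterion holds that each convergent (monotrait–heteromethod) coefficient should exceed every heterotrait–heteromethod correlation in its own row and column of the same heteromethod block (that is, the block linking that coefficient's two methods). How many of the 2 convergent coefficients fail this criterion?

Checking each validity diagonal entry against its comparison values:
TA (methods 1·2): 0.59 vs {0.40, 0.35} → pass.
TB (methods 1·2): 0.33 vs {0.35, 0.40} → fail.
1 of 2 fail.

1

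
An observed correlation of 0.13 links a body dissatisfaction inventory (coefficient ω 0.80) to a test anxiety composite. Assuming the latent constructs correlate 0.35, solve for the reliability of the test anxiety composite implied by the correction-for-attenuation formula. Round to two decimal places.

0.17

r_true = r_obs / √(r_xx · r_yy) ⇒ 0.35 = 0.13 / √(0.80 · r_yy).
√(0.80 · r_yy) = 0.13 / 0.35 = 0.3714; 0.80 · r_yy = 0.1379; r_yy = 0.1379 / 0.80 ≈ 0.17.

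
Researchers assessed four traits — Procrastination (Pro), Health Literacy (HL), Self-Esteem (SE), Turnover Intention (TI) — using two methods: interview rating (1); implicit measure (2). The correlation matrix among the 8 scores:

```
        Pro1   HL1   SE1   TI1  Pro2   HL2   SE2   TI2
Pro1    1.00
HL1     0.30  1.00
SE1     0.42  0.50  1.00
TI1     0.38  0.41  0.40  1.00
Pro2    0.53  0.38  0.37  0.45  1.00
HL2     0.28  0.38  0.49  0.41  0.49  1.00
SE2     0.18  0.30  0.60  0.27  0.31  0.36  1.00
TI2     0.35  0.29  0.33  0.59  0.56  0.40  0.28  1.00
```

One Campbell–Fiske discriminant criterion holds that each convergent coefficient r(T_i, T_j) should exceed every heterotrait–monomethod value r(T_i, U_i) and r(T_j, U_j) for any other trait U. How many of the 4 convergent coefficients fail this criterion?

2

Convergent coefficients and their comparison sets:
Pro (methods 1·2): 0.53 vs {0.30, 0.49, 0.42, 0.31, 0.38, 0.56} → fail.
HL (methods 1·2): 0.38 vs {0.30, 0.49, 0.50, 0.36, 0.41, 0.40} → fail.
SE (methods 1·2): 0.60 vs {0.42, 0.31, 0.50, 0.36, 0.40, 0.28} → pass.
TI (methods 1·2): 0.59 vs {0.38, 0.56, 0.41, 0.40, 0.40, 0.28} → pass.
2 of 4 fail.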